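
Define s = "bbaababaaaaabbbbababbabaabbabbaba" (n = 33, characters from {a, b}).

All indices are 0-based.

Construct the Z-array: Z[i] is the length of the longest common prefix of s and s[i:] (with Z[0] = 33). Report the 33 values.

Z[0]=33
i=1: outside box; Z[1]=1 grow→box=[1,2)
i=2: outside box; Z[2]=0
i=3: outside box; Z[3]=0
i=4: outside box; Z[4]=1 grow→box=[4,5)
i=5: outside box; Z[5]=0
i=6: outside box; Z[6]=1 grow→box=[6,7)
i=7: outside box; Z[7]=0
i=8: outside box; Z[8]=0
i=9: outside box; Z[9]=0
i=10: outside box; Z[10]=0
i=11: outside box; Z[11]=0
i=12: outside box; Z[12]=2 grow→box=[12,14)
i=13: min(r-i=1, Z[1]=1)=1; Z[13]=2 grow→box=[13,15)
i=14: min(r-i=1, Z[1]=1)=1; Z[14]=3 grow→box=[14,17)
i=15: min(r-i=2, Z[1]=1)=1; Z[15]=1
i=16: min(r-i=1, Z[2]=0)=0; Z[16]=0
i=17: outside box; Z[17]=1 grow→box=[17,18)
i=18: outside box; Z[18]=0
i=19: outside box; Z[19]=3 grow→box=[19,22)
i=20: min(r-i=2, Z[1]=1)=1; Z[20]=1
i=21: min(r-i=1, Z[2]=0)=0; Z[21]=0
i=22: outside box; Z[22]=1 grow→box=[22,23)
i=23: outside box; Z[23]=0
i=24: outside box; Z[24]=0
i=25: outside box; Z[25]=3 grow→box=[25,28)
i=26: min(r-i=2, Z[1]=1)=1; Z[26]=1
i=27: min(r-i=1, Z[2]=0)=0; Z[27]=0
i=28: outside box; Z[28]=3 grow→box=[28,31)
i=29: min(r-i=2, Z[1]=1)=1; Z[29]=1
i=30: min(r-i=1, Z[2]=0)=0; Z[30]=0
i=31: outside box; Z[31]=1 grow→box=[31,32)
i=32: outside box; Z[32]=0

[33, 1, 0, 0, 1, 0, 1, 0, 0, 0, 0, 0, 2, 2, 3, 1, 0, 1, 0, 3, 1, 0, 1, 0, 0, 3, 1, 0, 3, 1, 0, 1, 0]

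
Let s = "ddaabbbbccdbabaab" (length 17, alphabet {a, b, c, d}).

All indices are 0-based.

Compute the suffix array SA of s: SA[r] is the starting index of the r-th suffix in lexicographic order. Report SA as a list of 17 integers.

[14, 2, 15, 12, 3, 16, 13, 11, 4, 5, 6, 7, 8, 9, 1, 10, 0]

sorted suffixes:
  #0 SA[0]=14  'aab'
  #1 SA[1]=2  'aabbbbccdbabaab'
  #2 SA[2]=15  'ab'
  #3 SA[3]=12  'abaab'
  #4 SA[4]=3  'abbbbccdbabaab'
  #5 SA[5]=16  'b'
  #6 SA[6]=13  'baab'
  #7 SA[7]=11  'babaab'
  #8 SA[8]=4  'bbbbccdbabaab'
  #9 SA[9]=5  'bbbccdbabaab'
  #10 SA[10]=6  'bbccdbabaab'
  #11 SA[11]=7  'bccdbabaab'
  #12 SA[12]=8  'ccdbabaab'
  #13 SA[13]=9  'cdbabaab'
  #14 SA[14]=1  'daabbbbccdbabaab'
  #15 SA[15]=10  'dbabaab'
  #16 SA[16]=0  'ddaabbbbccdbabaab'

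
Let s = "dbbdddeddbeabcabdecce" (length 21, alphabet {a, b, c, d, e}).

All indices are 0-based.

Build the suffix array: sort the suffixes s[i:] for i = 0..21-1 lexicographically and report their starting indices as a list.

rank | idx | suffix
   0 |  11 | abcabdecce
   1 |  14 | abdecce
   2 |   1 | bbdddeddbeabcabdecce
   3 |  12 | bcabdecce
   4 |   2 | bdddeddbeabcabdecce
   5 |  15 | bdecce
   6 |   9 | beabcabdecce
   7 |  13 | cabdecce
   8 |  18 | cce
   9 |  19 | ce
  10 |   0 | dbbdddeddbeabcabdecce
  11 |   8 | dbeabcabdecce
  12 |   7 | ddbeabcabdecce
  13 |   3 | dddeddbeabcabdecce
  14 |   4 | ddeddbeabcabdecce
  15 |  16 | decce
  16 |   5 | deddbeabcabdecce
  17 |  20 | e
  18 |  10 | eabcabdecce
  19 |  17 | ecce
  20 |   6 | eddbeabcabdecce

[11, 14, 1, 12, 2, 15, 9, 13, 18, 19, 0, 8, 7, 3, 4, 16, 5, 20, 10, 17, 6]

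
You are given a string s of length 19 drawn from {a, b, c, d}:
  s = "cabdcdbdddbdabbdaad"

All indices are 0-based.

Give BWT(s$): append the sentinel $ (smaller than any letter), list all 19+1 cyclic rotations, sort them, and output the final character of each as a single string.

rank  rotation              last
    0  $cabdcdbdddbdabbdaad  d
    1  aad$cabdcdbdddbdabbd  d
    2  abbdaad$cabdcdbdddbd  d
    3  abdcdbdddbdabbdaad$c  c
    4  ad$cabdcdbdddbdabbda  a
    5  bbdaad$cabdcdbdddbda  a
    6  bdaad$cabdcdbdddbdab  b
    7  bdabbdaad$cabdcdbddd  d
    8  bdcdbdddbdabbdaad$ca  a
    9  bdddbdabbdaad$cabdcd  d
   10  cabdcdbdddbdabbdaad$  $
   11  cdbdddbdabbdaad$cabd  d
   12  d$cabdcdbdddbdabbdaa  a
   13  daad$cabdcdbdddbdabb  b
   14  dabbdaad$cabdcdbdddb  b
   15  dbdabbdaad$cabdcdbdd  d
   16  dbdddbdabbdaad$cabdc  c
   17  dcdbdddbdabbdaad$cab  b
   18  ddbdabbdaad$cabdcdbd  d
   19  dddbdabbdaad$cabdcdb  b

dddcaabdad$dabbdcbdb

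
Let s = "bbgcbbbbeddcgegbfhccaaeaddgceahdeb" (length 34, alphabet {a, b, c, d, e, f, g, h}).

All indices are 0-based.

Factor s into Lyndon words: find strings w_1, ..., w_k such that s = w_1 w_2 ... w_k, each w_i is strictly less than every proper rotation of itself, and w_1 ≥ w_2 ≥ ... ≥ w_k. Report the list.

["bbgc", "bbbbeddcgegbfhcc", "aaeaddgceahdeb"]

emit factor 1: 'bbgc' (i=0, period=4)
emit factor 2: 'bbbbeddcgegbfhcc' (i=4, period=16)
emit factor 3: 'aaeaddgceahdeb' (i=20, period=14)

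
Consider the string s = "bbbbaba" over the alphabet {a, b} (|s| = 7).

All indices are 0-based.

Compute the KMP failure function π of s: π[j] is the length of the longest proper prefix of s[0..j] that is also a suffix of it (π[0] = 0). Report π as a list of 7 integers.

[0, 1, 2, 3, 0, 1, 0]

π[0] = 0
j=1 s[j]='b': π[1]=1 (border 'b')
j=2 s[j]='b': π[2]=2 (border 'bb')
j=3 s[j]='b': π[3]=3 (border 'bbb')
j=4 s[j]='a': k: 3→2→1→0; π[4]=0 (border '')
j=5 s[j]='b': π[5]=1 (border 'b')
j=6 s[j]='a': k: 1→0; π[6]=0 (border '')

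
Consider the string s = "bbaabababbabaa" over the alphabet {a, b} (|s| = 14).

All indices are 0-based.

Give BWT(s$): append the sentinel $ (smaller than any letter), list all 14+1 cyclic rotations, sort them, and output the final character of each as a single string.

rank  rotation         last
    0  $bbaabababbabaa  a
    1  a$bbaabababbaba  a
    2  aa$bbaabababbab  b
    3  aabababbabaa$bb  b
    4  abaa$bbaabababb  b
    5  abababbabaa$bba  a
    6  ababbabaa$bbaab  b
    7  abbabaa$bbaabab  b
    8  baa$bbaabababba  a
    9  baabababbabaa$b  b
   10  babaa$bbaababab  b
   11  bababbabaa$bbaa  a
   12  babbabaa$bbaaba  a
   13  bbaabababbabaa$  $
   14  bbabaa$bbaababa  a

aabbbabbabbaa$a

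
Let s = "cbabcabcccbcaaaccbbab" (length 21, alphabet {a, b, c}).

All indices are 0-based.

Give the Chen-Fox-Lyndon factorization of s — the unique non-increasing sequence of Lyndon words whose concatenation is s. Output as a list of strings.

["c", "b", "abcabcccbc", "aaaccbbab"]

emit factor 1: 'c' (i=0, period=1)
emit factor 2: 'b' (i=1, period=1)
emit factor 3: 'abcabcccbc' (i=2, period=10)
emit factor 4: 'aaaccbbab' (i=12, period=9)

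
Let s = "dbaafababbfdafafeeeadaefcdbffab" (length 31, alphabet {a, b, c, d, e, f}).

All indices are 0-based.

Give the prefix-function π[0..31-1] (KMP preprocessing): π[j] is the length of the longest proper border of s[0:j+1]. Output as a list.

π[0] = 0
j=1 s[j]='b': π[1]=0 (border '')
j=2 s[j]='a': π[2]=0 (border '')
j=3 s[j]='a': π[3]=0 (border '')
j=4 s[j]='f': π[4]=0 (border '')
j=5 s[j]='a': π[5]=0 (border '')
j=6 s[j]='b': π[6]=0 (border '')
j=7 s[j]='a': π[7]=0 (border '')
j=8 s[j]='b': π[8]=0 (border '')
j=9 s[j]='b': π[9]=0 (border '')
j=10 s[j]='f': π[10]=0 (border '')
j=11 s[j]='d': π[11]=1 (border 'd')
j=12 s[j]='a': k: 1→0; π[12]=0 (border '')
j=13 s[j]='f': π[13]=0 (border '')
j=14 s[j]='a': π[14]=0 (border '')
j=15 s[j]='f': π[15]=0 (border '')
j=16 s[j]='e': π[16]=0 (border '')
j=17 s[j]='e': π[17]=0 (border '')
j=18 s[j]='e': π[18]=0 (border '')
j=19 s[j]='a': π[19]=0 (border '')
j=20 s[j]='d': π[20]=1 (border 'd')
j=21 s[j]='a': k: 1→0; π[21]=0 (border '')
j=22 s[j]='e': π[22]=0 (border '')
j=23 s[j]='f': π[23]=0 (border '')
j=24 s[j]='c': π[24]=0 (border '')
j=25 s[j]='d': π[25]=1 (border 'd')
j=26 s[j]='b': π[26]=2 (border 'db')
j=27 s[j]='f': k: 2→0; π[27]=0 (border '')
j=28 s[j]='f': π[28]=0 (border '')
j=29 s[j]='a': π[29]=0 (border '')
j=30 s[j]='b': π[30]=0 (border '')

[0, 0, 0, 0, 0, 0, 0, 0, 0, 0, 0, 1, 0, 0, 0, 0, 0, 0, 0, 0, 1, 0, 0, 0, 0, 1, 2, 0, 0, 0, 0]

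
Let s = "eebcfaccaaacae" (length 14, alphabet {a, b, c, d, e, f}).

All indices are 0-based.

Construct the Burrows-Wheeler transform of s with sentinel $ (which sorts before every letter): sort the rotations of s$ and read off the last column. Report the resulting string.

ecaafcecaabae$c

rank  rotation         last
    0  $eebcfaccaaacae  e
    1  aaacae$eebcfacc  c
    2  aacae$eebcfacca  a
    3  acae$eebcfaccaa  a
    4  accaaacae$eebcf  f
    5  ae$eebcfaccaaac  c
    6  bcfaccaaacae$ee  e
    7  caaacae$eebcfac  c
    8  cae$eebcfaccaaa  a
    9  ccaaacae$eebcfa  a
   10  cfaccaaacae$eeb  b
   11  e$eebcfaccaaaca  a
   12  ebcfaccaaacae$e  e
   13  eebcfaccaaacae$  $
   14  faccaaacae$eebc  c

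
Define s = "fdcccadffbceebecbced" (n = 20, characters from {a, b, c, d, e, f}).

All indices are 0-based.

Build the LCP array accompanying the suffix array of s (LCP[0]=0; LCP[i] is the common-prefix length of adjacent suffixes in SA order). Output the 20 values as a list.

[0, 0, 3, 1, 0, 1, 1, 2, 1, 2, 0, 1, 1, 0, 1, 1, 1, 0, 1, 1]

sorted suffixes:
  #0 SA[0]=5  'adffbceebecbced'
  #1 SA[1]=16  'bced'
  #2 SA[2]=9  'bceebecbced'
  #3 SA[3]=13  'becbced'
  #4 SA[4]=4  'cadffbceebecbced'
  #5 SA[5]=15  'cbced'
  #6 SA[6]=3  'ccadffbceebecbced'
  #7 SA[7]=2  'cccadffbceebecbced'
  #8 SA[8]=17  'ced'
  #9 SA[9]=10  'ceebecbced'
  #10 SA[10]=19  'd'
  #11 SA[11]=1  'dcccadffbceebecbced'
  #12 SA[12]=6  'dffbceebecbced'
  #13 SA[13]=12  'ebecbced'
  #14 SA[14]=14  'ecbced'
  #15 SA[15]=18  'ed'
  #16 SA[16]=11  'eebecbced'
  #17 SA[17]=8  'fbceebecbced'
  #18 SA[18]=0  'fdcccadffbceebecbced'
  #19 SA[19]=7  'ffbceebecbced'

SA = [5, 16, 9, 13, 4, 15, 3, 2, 17, 10, 19, 1, 6, 12, 14, 18, 11, 8, 0, 7]
rank  pair      lcp
   1  s[5:],s[16:]  0  ''
   2  s[16:],s[9:]  3  'bce'
   3  s[9:],s[13:]  1  'b'
   4  s[13:],s[4:]  0  ''
   5  s[4:],s[15:]  1  'c'
   6  s[15:],s[3:]  1  'c'
   7  s[3:],s[2:]  2  'cc'
   8  s[2:],s[17:]  1  'c'
   9  s[17:],s[10:]  2  'ce'
  10  s[10:],s[19:]  0  ''
  11  s[19:],s[1:]  1  'd'
  12  s[1:],s[6:]  1  'd'
  13  s[6:],s[12:]  0  ''
  14  s[12:],s[14:]  1  'e'
  15  s[14:],s[18:]  1  'e'
  16  s[18:],s[11:]  1  'e'
  17  s[11:],s[8:]  0  ''
  18  s[8:],s[0:]  1  'f'
  19  s[0:],s[7:]  1  'f'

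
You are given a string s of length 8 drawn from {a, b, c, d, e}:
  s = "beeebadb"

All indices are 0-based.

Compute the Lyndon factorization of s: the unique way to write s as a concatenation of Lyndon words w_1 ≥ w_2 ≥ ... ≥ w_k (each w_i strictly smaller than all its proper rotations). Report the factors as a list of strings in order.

emit factor 1: 'beee' (i=0, period=4)
emit factor 2: 'b' (i=4, period=1)
emit factor 3: 'adb' (i=5, period=3)

["beee", "b", "adb"]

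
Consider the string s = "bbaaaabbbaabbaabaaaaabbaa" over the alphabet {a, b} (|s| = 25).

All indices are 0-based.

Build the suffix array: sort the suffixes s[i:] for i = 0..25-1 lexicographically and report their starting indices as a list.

sorted suffixes:
  #0 SA[0]=24  'a'
  #1 SA[1]=23  'aa'
  #2 SA[2]=16  'aaaaabbaa'
  #3 SA[3]=17  'aaaabbaa'
  #4 SA[4]=2  'aaaabbbaabbaabaaaaabbaa'
  #5 SA[5]=18  'aaabbaa'
  #6 SA[6]=3  'aaabbbaabbaabaaaaabbaa'
  #7 SA[7]=13  'aabaaaaabbaa'
  #8 SA[8]=19  'aabbaa'
  #9 SA[9]=9  'aabbaabaaaaabbaa'
  #10 SA[10]=4  'aabbbaabbaabaaaaabbaa'
  #11 SA[11]=14  'abaaaaabbaa'
  #12 SA[12]=20  'abbaa'
  #13 SA[13]=10  'abbaabaaaaabbaa'
  #14 SA[14]=5  'abbbaabbaabaaaaabbaa'
  #15 SA[15]=22  'baa'
  #16 SA[16]=15  'baaaaabbaa'
  #17 SA[17]=1  'baaaabbbaabbaabaaaaabbaa'
  #18 SA[18]=12  'baabaaaaabbaa'
  #19 SA[19]=8  'baabbaabaaaaabbaa'
  #20 SA[20]=21  'bbaa'
  #21 SA[21]=0  'bbaaaabbbaabbaabaaaaabbaa'
  #22 SA[22]=11  'bbaabaaaaabbaa'
  #23 SA[23]=7  'bbaabbaabaaaaabbaa'
  #24 SA[24]=6  'bbbaabbaabaaaaabbaa'

[24, 23, 16, 17, 2, 18, 3, 13, 19, 9, 4, 14, 20, 10, 5, 22, 15, 1, 12, 8, 21, 0, 11, 7, 6]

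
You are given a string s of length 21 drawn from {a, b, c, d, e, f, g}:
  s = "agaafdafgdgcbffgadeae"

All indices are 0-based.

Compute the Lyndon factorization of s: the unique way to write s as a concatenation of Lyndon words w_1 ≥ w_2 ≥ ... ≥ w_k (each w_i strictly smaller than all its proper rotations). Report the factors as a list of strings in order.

["ag", "aafdafgdgcbffgadeae"]

emit factor 1: 'ag' (i=0, period=2)
emit factor 2: 'aafdafgdgcbffgadeae' (i=2, period=19)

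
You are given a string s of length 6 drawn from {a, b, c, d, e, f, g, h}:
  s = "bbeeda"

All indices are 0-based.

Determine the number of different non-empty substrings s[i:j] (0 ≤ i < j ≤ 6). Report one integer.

19

rank | idx | suffix
   0 |   5 | a
   1 |   0 | bbeeda
   2 |   1 | beeda
   3 |   4 | da
   4 |   3 | eda
   5 |   2 | eeda

SA = [5, 0, 1, 4, 3, 2]
i: (SA[i-1],SA[i]) lcp shared
  1: (5,0) 0 ''
  2: (0,1) 1 'b'
  3: (1,4) 0 ''
  4: (4,3) 0 ''
  5: (3,2) 1 'e'

n(n+1)/2 = 6·7/2 = 21
Σ LCP = 0 + 0 + 1 + 0 + 0 + 1 = 2
distinct = 21 − 2 = 19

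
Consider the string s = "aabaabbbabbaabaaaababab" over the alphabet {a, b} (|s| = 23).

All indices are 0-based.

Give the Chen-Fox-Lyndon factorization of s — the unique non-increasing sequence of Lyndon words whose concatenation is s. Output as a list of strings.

emit factor 1: 'aabaabbbabb' (i=0, period=11)
emit factor 2: 'aab' (i=11, period=3)
emit factor 3: 'aaaababab' (i=14, period=9)

["aabaabbbabb", "aab", "aaaababab"]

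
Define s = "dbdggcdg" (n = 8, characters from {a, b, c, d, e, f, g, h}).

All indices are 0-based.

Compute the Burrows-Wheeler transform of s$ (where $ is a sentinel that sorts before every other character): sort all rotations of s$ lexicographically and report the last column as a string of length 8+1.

gdg$cbdgd

rank  rotation   last
    0  $dbdggcdg  g
    1  bdggcdg$d  d
    2  cdg$dbdgg  g
    3  dbdggcdg$  $
    4  dg$dbdggc  c
    5  dggcdg$db  b
    6  g$dbdggcd  d
    7  gcdg$dbdg  g
    8  ggcdg$dbd  d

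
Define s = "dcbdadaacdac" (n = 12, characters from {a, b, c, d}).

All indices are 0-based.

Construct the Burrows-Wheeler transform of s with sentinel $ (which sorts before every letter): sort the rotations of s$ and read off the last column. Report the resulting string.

rank  rotation       last
    0  $dcbdadaacdac  c
    1  aacdac$dcbdad  d
    2  ac$dcbdadaacd  d
    3  acdac$dcbdada  a
    4  adaacdac$dcbd  d
    5  bdadaacdac$dc  c
    6  c$dcbdadaacda  a
    7  cbdadaacdac$d  d
    8  cdac$dcbdadaa  a
    9  daacdac$dcbda  a
   10  dac$dcbdadaac  c
   11  dadaacdac$dcb  b
   12  dcbdadaacdac$  $

cddadcadaacb$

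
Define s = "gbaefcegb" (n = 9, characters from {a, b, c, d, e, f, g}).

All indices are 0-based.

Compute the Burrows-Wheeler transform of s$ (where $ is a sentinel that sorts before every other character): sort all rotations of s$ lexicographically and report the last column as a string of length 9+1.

rank  rotation    last
    0  $gbaefcegb  b
    1  aefcegb$gb  b
    2  b$gbaefceg  g
    3  baefcegb$g  g
    4  cegb$gbaef  f
    5  efcegb$gba  a
    6  egb$gbaefc  c
    7  fcegb$gbae  e
    8  gb$gbaefce  e
    9  gbaefcegb$  $

bbggfacee$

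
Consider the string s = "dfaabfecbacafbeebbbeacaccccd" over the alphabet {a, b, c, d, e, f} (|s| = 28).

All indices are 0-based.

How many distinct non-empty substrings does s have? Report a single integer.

sorted suffixes:
  #0 SA[0]=2  'aabfecbacafbeebbbeacaccccd'
  #1 SA[1]=3  'abfecbacafbeebbbeacaccccd'
  #2 SA[2]=20  'acaccccd'
  #3 SA[3]=9  'acafbeebbbeacaccccd'
  #4 SA[4]=22  'accccd'
  #5 SA[5]=11  'afbeebbbeacaccccd'
  #6 SA[6]=8  'bacafbeebbbeacaccccd'
  #7 SA[7]=16  'bbbeacaccccd'
  #8 SA[8]=17  'bbeacaccccd'
  #9 SA[9]=18  'beacaccccd'
  #10 SA[10]=13  'beebbbeacaccccd'
  #11 SA[11]=4  'bfecbacafbeebbbeacaccccd'
  #12 SA[12]=21  'caccccd'
  #13 SA[13]=10  'cafbeebbbeacaccccd'
  #14 SA[14]=7  'cbacafbeebbbeacaccccd'
  #15 SA[15]=23  'ccccd'
  #16 SA[16]=24  'cccd'
  #17 SA[17]=25  'ccd'
  #18 SA[18]=26  'cd'
  #19 SA[19]=27  'd'
  #20 SA[20]=0  'dfaabfecbacafbeebbbeacaccccd'
  #21 SA[21]=19  'eacaccccd'
  #22 SA[22]=15  'ebbbeacaccccd'
  #23 SA[23]=6  'ecbacafbeebbbeacaccccd'
  #24 SA[24]=14  'eebbbeacaccccd'
  #25 SA[25]=1  'faabfecbacafbeebbbeacaccccd'
  #26 SA[26]=12  'fbeebbbeacaccccd'
  #27 SA[27]=5  'fecbacafbeebbbeacaccccd'

SA = [2, 3, 20, 9, 22, 11, 8, 16, 17, 18, 13, 4, 21, 10, 7, 23, 24, 25, 26, 27, 0, 19, 15, 6, 14, 1, 12, 5]
i: (SA[i-1],SA[i]) lcp shared
  1: (2,3) 1 'a'
  2: (3,20) 1 'a'
  3: (20,9) 3 'aca'
  4: (9,22) 2 'ac'
  5: (22,11) 1 'a'
  6: (11,8) 0 ''
  7: (8,16) 1 'b'
  8: (16,17) 2 'bb'
  9: (17,18) 1 'b'
  10: (18,13) 2 'be'
  11: (13,4) 1 'b'
  12: (4,21) 0 ''
  13: (21,10) 2 'ca'
  14: (10,7) 1 'c'
  15: (7,23) 1 'c'
  16: (23,24) 3 'ccc'
  17: (24,25) 2 'cc'
  18: (25,26) 1 'c'
  19: (26,27) 0 ''
  20: (27,0) 1 'd'
  21: (0,19) 0 ''
  22: (19,15) 1 'e'
  23: (15,6) 1 'e'
  24: (6,14) 1 'e'
  25: (14,1) 0 ''
  26: (1,12) 1 'f'
  27: (12,5) 1 'f'

n(n+1)/2 = 28·29/2 = 406
Σ LCP = 0 + 1 + 1 + 3 + 2 + 1 + 0 + 1 + 2 + 1 + 2 + 1 + 0 + 2 + 1 + 1 + 3 + 2 + 1 + 0 + 1 + 0 + 1 + 1 + 1 + 0 + 1 + 1 = 31
distinct = 406 − 31 = 375

375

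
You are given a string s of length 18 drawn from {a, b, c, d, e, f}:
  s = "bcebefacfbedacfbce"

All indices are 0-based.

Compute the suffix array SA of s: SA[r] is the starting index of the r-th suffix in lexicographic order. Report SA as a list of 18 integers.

rank→(start, suffix):
  0 → (12, 'acfbce')
  1 → (6, 'acfbedacfbce')
  2 → (15, 'bce')
  3 → (0, 'bcebefacfbedacfbce')
  4 → (9, 'bedacfbce')
  5 → (3, 'befacfbedacfbce')
  6 → (16, 'ce')
  7 → (1, 'cebefacfbedacfbce')
  8 → (13, 'cfbce')
  9 → (7, 'cfbedacfbce')
  10 → (11, 'dacfbce')
  11 → (17, 'e')
  12 → (2, 'ebefacfbedacfbce')
  13 → (10, 'edacfbce')
  14 → (4, 'efacfbedacfbce')
  15 → (5, 'facfbedacfbce')
  16 → (14, 'fbce')
  17 → (8, 'fbedacfbce')

[12, 6, 15, 0, 9, 3, 16, 1, 13, 7, 11, 17, 2, 10, 4, 5, 14, 8]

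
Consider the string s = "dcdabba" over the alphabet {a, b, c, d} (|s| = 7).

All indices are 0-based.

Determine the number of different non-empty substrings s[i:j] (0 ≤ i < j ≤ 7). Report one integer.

25

rank | idx | suffix
   0 |   6 | a
   1 |   3 | abba
   2 |   5 | ba
   3 |   4 | bba
   4 |   1 | cdabba
   5 |   2 | dabba
   6 |   0 | dcdabba

SA = [6, 3, 5, 4, 1, 2, 0]
[i] adj suffixes → lcp
  [1] 6/3 → 1 ('a')
  [2] 3/5 → 0 ('')
  [3] 5/4 → 1 ('b')
  [4] 4/1 → 0 ('')
  [5] 1/2 → 0 ('')
  [6] 2/0 → 1 ('d')

n(n+1)/2 = 7·8/2 = 28
Σ LCP = 0 + 1 + 0 + 1 + 0 + 0 + 1 = 3
distinct = 28 − 3 = 25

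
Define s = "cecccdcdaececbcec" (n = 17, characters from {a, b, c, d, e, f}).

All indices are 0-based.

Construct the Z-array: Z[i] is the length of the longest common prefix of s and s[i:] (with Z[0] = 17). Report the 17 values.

Z[0]=17
i=1: i≥r, start 0; Z[1]=0
i=2: i≥r, start 0; Z[2]=1 scan→box=[2,3)
i=3: i≥r, start 0; Z[3]=1 scan→box=[3,4)
i=4: i≥r, start 0; Z[4]=1 scan→box=[4,5)
i=5: i≥r, start 0; Z[5]=0
i=6: i≥r, start 0; Z[6]=1 scan→box=[6,7)
i=7: i≥r, start 0; Z[7]=0
i=8: i≥r, start 0; Z[8]=0
i=9: i≥r, start 0; Z[9]=0
i=10: i≥r, start 0; Z[10]=3 scan→box=[10,13)
i=11: min(r-i=2, Z[1]=0)=0; Z[11]=0
i=12: min(r-i=1, Z[2]=1)=1; Z[12]=1
i=13: i≥r, start 0; Z[13]=0
i=14: i≥r, start 0; Z[14]=3 scan→box=[14,17)
i=15: min(r-i=2, Z[1]=0)=0; Z[15]=0
i=16: min(r-i=1, Z[2]=1)=1; Z[16]=1

[17, 0, 1, 1, 1, 0, 1, 0, 0, 0, 3, 0, 1, 0, 3, 0, 1]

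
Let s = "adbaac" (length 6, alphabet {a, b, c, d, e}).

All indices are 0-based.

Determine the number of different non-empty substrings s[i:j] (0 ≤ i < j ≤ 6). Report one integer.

19

sorted suffixes:
  #0 SA[0]=3  'aac'
  #1 SA[1]=4  'ac'
  #2 SA[2]=0  'adbaac'
  #3 SA[3]=2  'baac'
  #4 SA[4]=5  'c'
  #5 SA[5]=1  'dbaac'

SA = [3, 4, 0, 2, 5, 1]
rank  pair      lcp
   1  s[3:],s[4:]  1  'a'
   2  s[4:],s[0:]  1  'a'
   3  s[0:],s[2:]  0  ''
   4  s[2:],s[5:]  0  ''
   5  s[5:],s[1:]  0  ''

n(n+1)/2 = 6·7/2 = 21
Σ LCP = 0 + 1 + 1 + 0 + 0 + 0 = 2
distinct = 21 − 2 = 19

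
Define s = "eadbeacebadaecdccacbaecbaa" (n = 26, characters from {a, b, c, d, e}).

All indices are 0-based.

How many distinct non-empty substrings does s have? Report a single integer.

sorted suffixes:
  #0 SA[0]=25  'a'
  #1 SA[1]=24  'aa'
  #2 SA[2]=17  'acbaecbaa'
  #3 SA[3]=5  'acebadaecdccacbaecbaa'
  #4 SA[4]=9  'adaecdccacbaecbaa'
  #5 SA[5]=1  'adbeacebadaecdccacbaecbaa'
  #6 SA[6]=20  'aecbaa'
  #7 SA[7]=11  'aecdccacbaecbaa'
  #8 SA[8]=23  'baa'
  #9 SA[9]=8  'badaecdccacbaecbaa'
  #10 SA[10]=19  'baecbaa'
  #11 SA[11]=3  'beacebadaecdccacbaecbaa'
  #12 SA[12]=16  'cacbaecbaa'
  #13 SA[13]=22  'cbaa'
  #14 SA[14]=18  'cbaecbaa'
  #15 SA[15]=15  'ccacbaecbaa'
  #16 SA[16]=13  'cdccacbaecbaa'
  #17 SA[17]=6  'cebadaecdccacbaecbaa'
  #18 SA[18]=10  'daecdccacbaecbaa'
  #19 SA[19]=2  'dbeacebadaecdccacbaecbaa'
  #20 SA[20]=14  'dccacbaecbaa'
  #21 SA[21]=4  'eacebadaecdccacbaecbaa'
  #22 SA[22]=0  'eadbeacebadaecdccacbaecbaa'
  #23 SA[23]=7  'ebadaecdccacbaecbaa'
  #24 SA[24]=21  'ecbaa'
  #25 SA[25]=12  'ecdccacbaecbaa'

SA = [25, 24, 17, 5, 9, 1, 20, 11, 23, 8, 19, 3, 16, 22, 18, 15, 13, 6, 10, 2, 14, 4, 0, 7, 21, 12]
rank  pair      lcp
   1  s[25:],s[24:]  1  'a'
   2  s[24:],s[17:]  1  'a'
   3  s[17:],s[5:]  2  'ac'
   4  s[5:],s[9:]  1  'a'
   5  s[9:],s[1:]  2  'ad'
   6  s[1:],s[20:]  1  'a'
   7  s[20:],s[11:]  3  'aec'
   8  s[11:],s[23:]  0  ''
   9  s[23:],s[8:]  2  'ba'
  10  s[8:],s[19:]  2  'ba'
  11  s[19:],s[3:]  1  'b'
  12  s[3:],s[16:]  0  ''
  13  s[16:],s[22:]  1  'c'
  14  s[22:],s[18:]  3  'cba'
  15  s[18:],s[15:]  1  'c'
  16  s[15:],s[13:]  1  'c'
  17  s[13:],s[6:]  1  'c'
  18  s[6:],s[10:]  0  ''
  19  s[10:],s[2:]  1  'd'
  20  s[2:],s[14:]  1  'd'
  21  s[14:],s[4:]  0  ''
  22  s[4:],s[0:]  2  'ea'
  23  s[0:],s[7:]  1  'e'
  24  s[7:],s[21:]  1  'e'
  25  s[21:],s[12:]  2  'ec'

n(n+1)/2 = 26·27/2 = 351
Σ LCP = 0 + 1 + 1 + 2 + 1 + 2 + 1 + 3 + 0 + 2 + 2 + 1 + 0 + 1 + 3 + 1 + 1 + 1 + 0 + 1 + 1 + 0 + 2 + 1 + 1 + 2 = 31
distinct = 351 − 31 = 320

320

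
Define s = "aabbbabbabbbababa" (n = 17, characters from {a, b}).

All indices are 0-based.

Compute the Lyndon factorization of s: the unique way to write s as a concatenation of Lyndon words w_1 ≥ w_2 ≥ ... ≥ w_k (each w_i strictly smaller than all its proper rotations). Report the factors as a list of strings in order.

emit factor 1: 'aabbbabbabbbabab' (i=0, period=16)
emit factor 2: 'a' (i=16, period=1)

["aabbbabbabbbabab", "a"]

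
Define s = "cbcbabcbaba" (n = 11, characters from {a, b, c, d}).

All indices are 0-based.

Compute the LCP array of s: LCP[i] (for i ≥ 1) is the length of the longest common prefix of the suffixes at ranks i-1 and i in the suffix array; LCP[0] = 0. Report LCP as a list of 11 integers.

[0, 1, 2, 0, 2, 3, 1, 5, 0, 4, 2]

rank | idx | suffix
   0 |  10 | a
   1 |   8 | aba
   2 |   4 | abcbaba
   3 |   9 | ba
   4 |   7 | baba
   5 |   3 | babcbaba
   6 |   5 | bcbaba
   7 |   1 | bcbabcbaba
   8 |   6 | cbaba
   9 |   2 | cbabcbaba
  10 |   0 | cbcbabcbaba

SA = [10, 8, 4, 9, 7, 3, 5, 1, 6, 2, 0]
rank  pair      lcp
   1  s[10:],s[8:]  1  'a'
   2  s[8:],s[4:]  2  'ab'
   3  s[4:],s[9:]  0  ''
   4  s[9:],s[7:]  2  'ba'
   5  s[7:],s[3:]  3  'bab'
   6  s[3:],s[5:]  1  'b'
   7  s[5:],s[1:]  5  'bcbab'
   8  s[1:],s[6:]  0  ''
   9  s[6:],s[2:]  4  'cbab'
  10  s[2:],s[0:]  2  'cb'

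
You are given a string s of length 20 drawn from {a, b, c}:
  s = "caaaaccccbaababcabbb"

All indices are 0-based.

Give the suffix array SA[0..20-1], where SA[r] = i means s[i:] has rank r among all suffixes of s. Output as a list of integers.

sorted suffixes:
  #0 SA[0]=1  'aaaaccccbaababcabbb'
  #1 SA[1]=2  'aaaccccbaababcabbb'
  #2 SA[2]=10  'aababcabbb'
  #3 SA[3]=3  'aaccccbaababcabbb'
  #4 SA[4]=11  'ababcabbb'
  #5 SA[5]=16  'abbb'
  #6 SA[6]=13  'abcabbb'
  #7 SA[7]=4  'accccbaababcabbb'
  #8 SA[8]=19  'b'
  #9 SA[9]=9  'baababcabbb'
  #10 SA[10]=12  'babcabbb'
  #11 SA[11]=18  'bb'
  #12 SA[12]=17  'bbb'
  #13 SA[13]=14  'bcabbb'
  #14 SA[14]=0  'caaaaccccbaababcabbb'
  #15 SA[15]=15  'cabbb'
  #16 SA[16]=8  'cbaababcabbb'
  #17 SA[17]=7  'ccbaababcabbb'
  #18 SA[18]=6  'cccbaababcabbb'
  #19 SA[19]=5  'ccccbaababcabbb'

[1, 2, 10, 3, 11, 16, 13, 4, 19, 9, 12, 18, 17, 14, 0, 15, 8, 7, 6, 5]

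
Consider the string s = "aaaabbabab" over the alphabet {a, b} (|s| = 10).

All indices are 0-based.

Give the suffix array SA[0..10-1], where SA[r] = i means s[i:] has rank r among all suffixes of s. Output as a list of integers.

[0, 1, 2, 8, 6, 3, 9, 7, 5, 4]

rank | idx | suffix
   0 |   0 | aaaabbabab
   1 |   1 | aaabbabab
   2 |   2 | aabbabab
   3 |   8 | ab
   4 |   6 | abab
   5 |   3 | abbabab
   6 |   9 | b
   7 |   7 | bab
   8 |   5 | babab
   9 |   4 | bbabab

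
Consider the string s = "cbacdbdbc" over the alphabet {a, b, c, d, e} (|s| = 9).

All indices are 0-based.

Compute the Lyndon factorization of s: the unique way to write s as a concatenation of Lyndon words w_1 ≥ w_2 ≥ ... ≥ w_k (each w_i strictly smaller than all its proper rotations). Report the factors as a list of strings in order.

["c", "b", "acdbdbc"]

emit factor 1: 'c' (i=0, period=1)
emit factor 2: 'b' (i=1, period=1)
emit factor 3: 'acdbdbc' (i=2, period=7)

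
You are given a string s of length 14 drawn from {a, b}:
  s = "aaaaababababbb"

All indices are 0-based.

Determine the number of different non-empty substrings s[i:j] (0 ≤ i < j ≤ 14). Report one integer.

rank | idx | suffix
   0 |   0 | aaaaababababbb
   1 |   1 | aaaababababbb
   2 |   2 | aaababababbb
   3 |   3 | aababababbb
   4 |   4 | ababababbb
   5 |   6 | abababbb
   6 |   8 | ababbb
   7 |  10 | abbb
   8 |  13 | b
   9 |   5 | babababbb
  10 |   7 | bababbb
  11 |   9 | babbb
  12 |  12 | bb
  13 |  11 | bbb

SA = [0, 1, 2, 3, 4, 6, 8, 10, 13, 5, 7, 9, 12, 11]
i: (SA[i-1],SA[i]) lcp shared
  1: (0,1) 4 'aaaa'
  2: (1,2) 3 'aaa'
  3: (2,3) 2 'aa'
  4: (3,4) 1 'a'
  5: (4,6) 6 'ababab'
  6: (6,8) 4 'abab'
  7: (8,10) 2 'ab'
  8: (10,13) 0 ''
  9: (13,5) 1 'b'
  10: (5,7) 5 'babab'
  11: (7,9) 3 'bab'
  12: (9,12) 1 'b'
  13: (12,11) 2 'bb'

n(n+1)/2 = 14·15/2 = 105
Σ LCP = 0 + 4 + 3 + 2 + 1 + 6 + 4 + 2 + 0 + 1 + 5 + 3 + 1 + 2 = 34
distinct = 105 − 34 = 71

71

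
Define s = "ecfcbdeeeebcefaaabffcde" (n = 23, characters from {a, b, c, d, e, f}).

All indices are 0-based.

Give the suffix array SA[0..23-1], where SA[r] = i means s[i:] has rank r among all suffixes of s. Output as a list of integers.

sorted suffixes:
  #0 SA[0]=14  'aaabffcde'
  #1 SA[1]=15  'aabffcde'
  #2 SA[2]=16  'abffcde'
  #3 SA[3]=10  'bcefaaabffcde'
  #4 SA[4]=4  'bdeeeebcefaaabffcde'
  #5 SA[5]=17  'bffcde'
  #6 SA[6]=3  'cbdeeeebcefaaabffcde'
  #7 SA[7]=20  'cde'
  #8 SA[8]=11  'cefaaabffcde'
  #9 SA[9]=1  'cfcbdeeeebcefaaabffcde'
  #10 SA[10]=21  'de'
  #11 SA[11]=5  'deeeebcefaaabffcde'
  #12 SA[12]=22  'e'
  #13 SA[13]=9  'ebcefaaabffcde'
  #14 SA[14]=0  'ecfcbdeeeebcefaaabffcde'
  #15 SA[15]=8  'eebcefaaabffcde'
  #16 SA[16]=7  'eeebcefaaabffcde'
  #17 SA[17]=6  'eeeebcefaaabffcde'
  #18 SA[18]=12  'efaaabffcde'
  #19 SA[19]=13  'faaabffcde'
  #20 SA[20]=2  'fcbdeeeebcefaaabffcde'
  #21 SA[21]=19  'fcde'
  #22 SA[22]=18  'ffcde'

[14, 15, 16, 10, 4, 17, 3, 20, 11, 1, 21, 5, 22, 9, 0, 8, 7, 6, 12, 13, 2, 19, 18]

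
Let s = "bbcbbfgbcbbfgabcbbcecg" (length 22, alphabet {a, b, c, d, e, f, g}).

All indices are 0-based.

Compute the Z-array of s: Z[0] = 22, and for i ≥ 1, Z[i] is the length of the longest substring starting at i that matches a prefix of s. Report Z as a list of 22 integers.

[22, 1, 0, 2, 1, 0, 0, 1, 0, 2, 1, 0, 0, 0, 1, 0, 3, 1, 0, 0, 0, 0]

Z[0]=22
i=1: i≥r, start 0; Z[1]=1 grow→box=[1,2)
i=2: i≥r, start 0; Z[2]=0
i=3: i≥r, start 0; Z[3]=2 grow→box=[3,5)
i=4: min(r-i=1, Z[1]=1)=1; Z[4]=1
i=5: i≥r, start 0; Z[5]=0
i=6: i≥r, start 0; Z[6]=0
i=7: i≥r, start 0; Z[7]=1 grow→box=[7,8)
i=8: i≥r, start 0; Z[8]=0
i=9: i≥r, start 0; Z[9]=2 grow→box=[9,11)
i=10: min(r-i=1, Z[1]=1)=1; Z[10]=1
i=11: i≥r, start 0; Z[11]=0
i=12: i≥r, start 0; Z[12]=0
i=13: i≥r, start 0; Z[13]=0
i=14: i≥r, start 0; Z[14]=1 grow→box=[14,15)
i=15: i≥r, start 0; Z[15]=0
i=16: i≥r, start 0; Z[16]=3 grow→box=[16,19)
i=17: min(r-i=2, Z[1]=1)=1; Z[17]=1
i=18: min(r-i=1, Z[2]=0)=0; Z[18]=0
i=19: i≥r, start 0; Z[19]=0
i=20: i≥r, start 0; Z[20]=0
i=21: i≥r, start 0; Z[21]=0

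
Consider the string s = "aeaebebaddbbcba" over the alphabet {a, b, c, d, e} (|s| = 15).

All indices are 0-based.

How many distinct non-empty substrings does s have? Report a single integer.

107

rank | idx | suffix
   0 |  14 | a
   1 |   7 | addbbcba
   2 |   0 | aeaebebaddbbcba
   3 |   2 | aebebaddbbcba
   4 |  13 | ba
   5 |   6 | baddbbcba
   6 |  10 | bbcba
   7 |  11 | bcba
   8 |   4 | bebaddbbcba
   9 |  12 | cba
  10 |   9 | dbbcba
  11 |   8 | ddbbcba
  12 |   1 | eaebebaddbbcba
  13 |   5 | ebaddbbcba
  14 |   3 | ebebaddbbcba

SA = [14, 7, 0, 2, 13, 6, 10, 11, 4, 12, 9, 8, 1, 5, 3]
[i] adj suffixes → lcp
  [1] 14/7 → 1 ('a')
  [2] 7/0 → 1 ('a')
  [3] 0/2 → 2 ('ae')
  [4] 2/13 → 0 ('')
  [5] 13/6 → 2 ('ba')
  [6] 6/10 → 1 ('b')
  [7] 10/11 → 1 ('b')
  [8] 11/4 → 1 ('b')
  [9] 4/12 → 0 ('')
  [10] 12/9 → 0 ('')
  [11] 9/8 → 1 ('d')
  [12] 8/1 → 0 ('')
  [13] 1/5 → 1 ('e')
  [14] 5/3 → 2 ('eb')

n(n+1)/2 = 15·16/2 = 120
Σ LCP = 0 + 1 + 1 + 2 + 0 + 2 + 1 + 1 + 1 + 0 + 0 + 1 + 0 + 1 + 2 = 13
distinct = 120 − 13 = 107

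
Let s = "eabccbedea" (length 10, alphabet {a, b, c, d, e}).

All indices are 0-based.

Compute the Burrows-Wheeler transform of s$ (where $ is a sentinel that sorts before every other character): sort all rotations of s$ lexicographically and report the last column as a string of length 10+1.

rank  rotation     last
    0  $eabccbedea  a
    1  a$eabccbede  e
    2  abccbedea$e  e
    3  bccbedea$ea  a
    4  bedea$eabcc  c
    5  cbedea$eabc  c
    6  ccbedea$eab  b
    7  dea$eabccbe  e
    8  ea$eabccbed  d
    9  eabccbedea$  $
   10  edea$eabccb  b

aeeaccbed$b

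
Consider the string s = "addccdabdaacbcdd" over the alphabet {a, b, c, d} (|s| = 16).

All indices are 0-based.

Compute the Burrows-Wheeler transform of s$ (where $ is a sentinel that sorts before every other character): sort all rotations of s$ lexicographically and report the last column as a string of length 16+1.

ddda$caadcbdbcdca

rank  rotation           last
    0  $addccdabdaacbcdd  d
    1  aacbcdd$addccdabd  d
    2  abdaacbcdd$addccd  d
    3  acbcdd$addccdabda  a
    4  addccdabdaacbcdd$  $
    5  bcdd$addccdabdaac  c
    6  bdaacbcdd$addccda  a
    7  cbcdd$addccdabdaa  a
    8  ccdabdaacbcdd$add  d
    9  cdabdaacbcdd$addc  c
   10  cdd$addccdabdaacb  b
   11  d$addccdabdaacbcd  d
   12  daacbcdd$addccdab  b
   13  dabdaacbcdd$addcc  c
   14  dccdabdaacbcdd$ad  d
   15  dd$addccdabdaacbc  c
   16  ddccdabdaacbcdd$a  a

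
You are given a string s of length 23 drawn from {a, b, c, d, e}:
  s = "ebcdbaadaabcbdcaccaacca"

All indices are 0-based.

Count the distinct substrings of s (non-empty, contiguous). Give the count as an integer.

rank→(start, suffix):
  0 → (22, 'a')
  1 → (8, 'aabcbdcaccaacca')
  2 → (18, 'aacca')
  3 → (5, 'aadaabcbdcaccaacca')
  4 → (9, 'abcbdcaccaacca')
  5 → (19, 'acca')
  6 → (15, 'accaacca')
  7 → (6, 'adaabcbdcaccaacca')
  8 → (4, 'baadaabcbdcaccaacca')
  9 → (10, 'bcbdcaccaacca')
  10 → (1, 'bcdbaadaabcbdcaccaacca')
  11 → (12, 'bdcaccaacca')
  12 → (21, 'ca')
  13 → (17, 'caacca')
  14 → (14, 'caccaacca')
  15 → (11, 'cbdcaccaacca')
  16 → (20, 'cca')
  17 → (16, 'ccaacca')
  18 → (2, 'cdbaadaabcbdcaccaacca')
  19 → (7, 'daabcbdcaccaacca')
  20 → (3, 'dbaadaabcbdcaccaacca')
  21 → (13, 'dcaccaacca')
  22 → (0, 'ebcdbaadaabcbdcaccaacca')

SA = [22, 8, 18, 5, 9, 19, 15, 6, 4, 10, 1, 12, 21, 17, 14, 11, 20, 16, 2, 7, 3, 13, 0]
rank  pair      lcp
   1  s[22:],s[8:]  1  'a'
   2  s[8:],s[18:]  2  'aa'
   3  s[18:],s[5:]  2  'aa'
   4  s[5:],s[9:]  1  'a'
   5  s[9:],s[19:]  1  'a'
   6  s[19:],s[15:]  4  'acca'
   7  s[15:],s[6:]  1  'a'
   8  s[6:],s[4:]  0  ''
   9  s[4:],s[10:]  1  'b'
  10  s[10:],s[1:]  2  'bc'
  11  s[1:],s[12:]  1  'b'
  12  s[12:],s[21:]  0  ''
  13  s[21:],s[17:]  2  'ca'
  14  s[17:],s[14:]  2  'ca'
  15  s[14:],s[11:]  1  'c'
  16  s[11:],s[20:]  1  'c'
  17  s[20:],s[16:]  3  'cca'
  18  s[16:],s[2:]  1  'c'
  19  s[2:],s[7:]  0  ''
  20  s[7:],s[3:]  1  'd'
  21  s[3:],s[13:]  1  'd'
  22  s[13:],s[0:]  0  ''

n(n+1)/2 = 23·24/2 = 276
Σ LCP = 0 + 1 + 2 + 2 + 1 + 1 + 4 + 1 + 0 + 1 + 2 + 1 + 0 + 2 + 2 + 1 + 1 + 3 + 1 + 0 + 1 + 1 + 0 = 28
distinct = 276 − 28 = 248

248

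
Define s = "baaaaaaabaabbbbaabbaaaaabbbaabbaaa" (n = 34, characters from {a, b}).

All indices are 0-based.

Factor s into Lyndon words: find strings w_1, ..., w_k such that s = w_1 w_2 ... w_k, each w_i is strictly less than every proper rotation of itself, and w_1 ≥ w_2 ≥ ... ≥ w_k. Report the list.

["b", "aaaaaaabaabbbbaabbaaaaabbbaabb", "a", "a", "a"]

emit factor 1: 'b' (i=0, period=1)
emit factor 2: 'aaaaaaabaabbbbaabbaaaaabbbaabb' (i=1, period=30)
emit factor 3: 'a' (i=31, period=1)
emit factor 4: 'a' (i=32, period=1)
emit factor 5: 'a' (i=33, period=1)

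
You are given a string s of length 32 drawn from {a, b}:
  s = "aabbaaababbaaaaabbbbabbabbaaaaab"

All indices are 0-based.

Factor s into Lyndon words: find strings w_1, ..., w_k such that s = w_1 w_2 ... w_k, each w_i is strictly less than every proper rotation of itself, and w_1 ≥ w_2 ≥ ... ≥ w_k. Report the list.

emit factor 1: 'aabb' (i=0, period=4)
emit factor 2: 'aaababb' (i=4, period=7)
emit factor 3: 'aaaaabbbbabbabb' (i=11, period=15)
emit factor 4: 'aaaaab' (i=26, period=6)

["aabb", "aaababb", "aaaaabbbbabbabb", "aaaaab"]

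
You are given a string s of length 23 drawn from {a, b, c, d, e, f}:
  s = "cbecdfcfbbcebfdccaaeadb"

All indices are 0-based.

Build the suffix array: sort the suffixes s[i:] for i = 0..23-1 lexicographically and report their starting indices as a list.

sorted suffixes:
  #0 SA[0]=17  'aaeadb'
  #1 SA[1]=20  'adb'
  #2 SA[2]=18  'aeadb'
  #3 SA[3]=22  'b'
  #4 SA[4]=8  'bbcebfdccaaeadb'
  #5 SA[5]=9  'bcebfdccaaeadb'
  #6 SA[6]=1  'becdfcfbbcebfdccaaeadb'
  #7 SA[7]=12  'bfdccaaeadb'
  #8 SA[8]=16  'caaeadb'
  #9 SA[9]=0  'cbecdfcfbbcebfdccaaeadb'
  #10 SA[10]=15  'ccaaeadb'
  #11 SA[11]=3  'cdfcfbbcebfdccaaeadb'
  #12 SA[12]=10  'cebfdccaaeadb'
  #13 SA[13]=6  'cfbbcebfdccaaeadb'
  #14 SA[14]=21  'db'
  #15 SA[15]=14  'dccaaeadb'
  #16 SA[16]=4  'dfcfbbcebfdccaaeadb'
  #17 SA[17]=19  'eadb'
  #18 SA[18]=11  'ebfdccaaeadb'
  #19 SA[19]=2  'ecdfcfbbcebfdccaaeadb'
  #20 SA[20]=7  'fbbcebfdccaaeadb'
  #21 SA[21]=5  'fcfbbcebfdccaaeadb'
  #22 SA[22]=13  'fdccaaeadb'

[17, 20, 18, 22, 8, 9, 1, 12, 16, 0, 15, 3, 10, 6, 21, 14, 4, 19, 11, 2, 7, 5, 13]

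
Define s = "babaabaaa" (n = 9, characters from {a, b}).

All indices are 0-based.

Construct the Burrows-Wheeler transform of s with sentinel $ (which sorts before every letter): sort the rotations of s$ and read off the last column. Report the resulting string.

rank  rotation    last
    0  $babaabaaa  a
    1  a$babaabaa  a
    2  aa$babaaba  a
    3  aaa$babaab  b
    4  aabaaa$bab  b
    5  abaaa$baba  a
    6  abaabaaa$b  b
    7  baaa$babaa  a
    8  baabaaa$ba  a
    9  babaabaaa$  $

aaabbabaa$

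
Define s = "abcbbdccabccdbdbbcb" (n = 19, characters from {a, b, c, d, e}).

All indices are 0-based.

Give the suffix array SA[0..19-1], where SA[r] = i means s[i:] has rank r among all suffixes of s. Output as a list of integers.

sorted suffixes:
  #0 SA[0]=0  'abcbbdccabccdbdbbcb'
  #1 SA[1]=8  'abccdbdbbcb'
  #2 SA[2]=18  'b'
  #3 SA[3]=15  'bbcb'
  #4 SA[4]=3  'bbdccabccdbdbbcb'
  #5 SA[5]=16  'bcb'
  #6 SA[6]=1  'bcbbdccabccdbdbbcb'
  #7 SA[7]=9  'bccdbdbbcb'
  #8 SA[8]=13  'bdbbcb'
  #9 SA[9]=4  'bdccabccdbdbbcb'
  #10 SA[10]=7  'cabccdbdbbcb'
  #11 SA[11]=17  'cb'
  #12 SA[12]=2  'cbbdccabccdbdbbcb'
  #13 SA[13]=6  'ccabccdbdbbcb'
  #14 SA[14]=10  'ccdbdbbcb'
  #15 SA[15]=11  'cdbdbbcb'
  #16 SA[16]=14  'dbbcb'
  #17 SA[17]=12  'dbdbbcb'
  #18 SA[18]=5  'dccabccdbdbbcb'

[0, 8, 18, 15, 3, 16, 1, 9, 13, 4, 7, 17, 2, 6, 10, 11, 14, 12, 5]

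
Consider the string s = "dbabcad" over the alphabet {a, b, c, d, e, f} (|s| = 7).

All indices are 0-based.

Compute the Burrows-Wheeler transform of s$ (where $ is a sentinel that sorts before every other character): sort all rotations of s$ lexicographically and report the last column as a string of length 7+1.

dbcdaba$

rank  rotation  last
    0  $dbabcad  d
    1  abcad$db  b
    2  ad$dbabc  c
    3  babcad$d  d
    4  bcad$dba  a
    5  cad$dbab  b
    6  d$dbabca  a
    7  dbabcad$  $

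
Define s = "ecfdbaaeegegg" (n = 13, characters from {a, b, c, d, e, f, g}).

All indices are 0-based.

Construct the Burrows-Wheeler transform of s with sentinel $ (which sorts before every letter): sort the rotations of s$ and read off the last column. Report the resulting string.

gbadef$aegcgee

rank  rotation        last
    0  $ecfdbaaeegegg  g
    1  aaeegegg$ecfdb  b
    2  aeegegg$ecfdba  a
    3  baaeegegg$ecfd  d
    4  cfdbaaeegegg$e  e
    5  dbaaeegegg$ecf  f
    6  ecfdbaaeegegg$  $
    7  eegegg$ecfdbaa  a
    8  egegg$ecfdbaae  e
    9  egg$ecfdbaaeeg  g
   10  fdbaaeegegg$ec  c
   11  g$ecfdbaaeegeg  g
   12  gegg$ecfdbaaee  e
   13  gg$ecfdbaaeege  e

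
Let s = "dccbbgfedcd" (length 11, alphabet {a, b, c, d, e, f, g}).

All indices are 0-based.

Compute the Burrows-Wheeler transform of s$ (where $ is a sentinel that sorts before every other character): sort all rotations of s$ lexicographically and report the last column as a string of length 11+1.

rank  rotation      last
    0  $dccbbgfedcd  d
    1  bbgfedcd$dcc  c
    2  bgfedcd$dccb  b
    3  cbbgfedcd$dc  c
    4  ccbbgfedcd$d  d
    5  cd$dccbbgfed  d
    6  d$dccbbgfedc  c
    7  dccbbgfedcd$  $
    8  dcd$dccbbgfe  e
    9  edcd$dccbbgf  f
   10  fedcd$dccbbg  g
   11  gfedcd$dccbb  b

dcbcddc$efgb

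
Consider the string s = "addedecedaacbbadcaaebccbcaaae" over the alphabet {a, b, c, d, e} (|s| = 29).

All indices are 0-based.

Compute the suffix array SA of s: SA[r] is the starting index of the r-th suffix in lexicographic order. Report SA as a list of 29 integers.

rank | idx | suffix
   0 |  25 | aaae
   1 |   9 | aacbbadcaaebccbcaaae
   2 |  26 | aae
   3 |  17 | aaebccbcaaae
   4 |  10 | acbbadcaaebccbcaaae
   5 |  14 | adcaaebccbcaaae
   6 |   0 | addedecedaacbbadcaaebccbcaaae
   7 |  27 | ae
   8 |  18 | aebccbcaaae
   9 |  13 | badcaaebccbcaaae
  10 |  12 | bbadcaaebccbcaaae
  11 |  23 | bcaaae
  12 |  20 | bccbcaaae
  13 |  24 | caaae
  14 |  16 | caaebccbcaaae
  15 |  11 | cbbadcaaebccbcaaae
  16 |  22 | cbcaaae
  17 |  21 | ccbcaaae
  18 |   6 | cedaacbbadcaaebccbcaaae
  19 |   8 | daacbbadcaaebccbcaaae
  20 |  15 | dcaaebccbcaaae
  21 |   1 | ddedecedaacbbadcaaebccbcaaae
  22 |   4 | decedaacbbadcaaebccbcaaae
  23 |   2 | dedecedaacbbadcaaebccbcaaae
  24 |  28 | e
  25 |  19 | ebccbcaaae
  26 |   5 | ecedaacbbadcaaebccbcaaae
  27 |   7 | edaacbbadcaaebccbcaaae
  28 |   3 | edecedaacbbadcaaebccbcaaae

[25, 9, 26, 17, 10, 14, 0, 27, 18, 13, 12, 23, 20, 24, 16, 11, 22, 21, 6, 8, 15, 1, 4, 2, 28, 19, 5, 7, 3]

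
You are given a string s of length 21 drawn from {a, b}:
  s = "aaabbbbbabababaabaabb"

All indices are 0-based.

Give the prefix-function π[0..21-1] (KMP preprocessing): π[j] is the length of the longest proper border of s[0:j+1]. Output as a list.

π[0] = 0
j=1 s[j]='a': π[1]=1 (border 'a')
j=2 s[j]='a': π[2]=2 (border 'aa')
j=3 s[j]='b': k: 2→1→0; π[3]=0 (border '')
j=4 s[j]='b': π[4]=0 (border '')
j=5 s[j]='b': π[5]=0 (border '')
j=6 s[j]='b': π[6]=0 (border '')
j=7 s[j]='b': π[7]=0 (border '')
j=8 s[j]='a': π[8]=1 (border 'a')
j=9 s[j]='b': k: 1→0; π[9]=0 (border '')
j=10 s[j]='a': π[10]=1 (border 'a')
j=11 s[j]='b': k: 1→0; π[11]=0 (border '')
j=12 s[j]='a': π[12]=1 (border 'a')
j=13 s[j]='b': k: 1→0; π[13]=0 (border '')
j=14 s[j]='a': π[14]=1 (border 'a')
j=15 s[j]='a': π[15]=2 (border 'aa')
j=16 s[j]='b': k: 2→1→0; π[16]=0 (border '')
j=17 s[j]='a': π[17]=1 (border 'a')
j=18 s[j]='a': π[18]=2 (border 'aa')
j=19 s[j]='b': k: 2→1→0; π[19]=0 (border '')
j=20 s[j]='b': π[20]=0 (border '')

[0, 1, 2, 0, 0, 0, 0, 0, 1, 0, 1, 0, 1, 0, 1, 2, 0, 1, 2, 0, 0]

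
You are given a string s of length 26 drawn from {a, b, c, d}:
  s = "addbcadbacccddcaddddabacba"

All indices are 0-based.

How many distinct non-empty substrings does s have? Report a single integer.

313

rank→(start, suffix):
  0 → (25, 'a')
  1 → (20, 'abacba')
  2 → (22, 'acba')
  3 → (8, 'acccddcaddddabacba')
  4 → (5, 'adbacccddcaddddabacba')
  5 → (0, 'addbcadbacccddcaddddabacba')
  6 → (15, 'addddabacba')
  7 → (24, 'ba')
  8 → (21, 'bacba')
  9 → (7, 'bacccddcaddddabacba')
  10 → (3, 'bcadbacccddcaddddabacba')
  11 → (4, 'cadbacccddcaddddabacba')
  12 → (14, 'caddddabacba')
  13 → (23, 'cba')
  14 → (9, 'cccddcaddddabacba')
  15 → (10, 'ccddcaddddabacba')
  16 → (11, 'cddcaddddabacba')
  17 → (19, 'dabacba')
  18 → (6, 'dbacccddcaddddabacba')
  19 → (2, 'dbcadbacccddcaddddabacba')
  20 → (13, 'dcaddddabacba')
  21 → (18, 'ddabacba')
  22 → (1, 'ddbcadbacccddcaddddabacba')
  23 → (12, 'ddcaddddabacba')
  24 → (17, 'dddabacba')
  25 → (16, 'ddddabacba')

SA = [25, 20, 22, 8, 5, 0, 15, 24, 21, 7, 3, 4, 14, 23, 9, 10, 11, 19, 6, 2, 13, 18, 1, 12, 17, 16]
i: (SA[i-1],SA[i]) lcp shared
  1: (25,20) 1 'a'
  2: (20,22) 1 'a'
  3: (22,8) 2 'ac'
  4: (8,5) 1 'a'
  5: (5,0) 2 'ad'
  6: (0,15) 3 'add'
  7: (15,24) 0 ''
  8: (24,21) 2 'ba'
  9: (21,7) 3 'bac'
  10: (7,3) 1 'b'
  11: (3,4) 0 ''
  12: (4,14) 3 'cad'
  13: (14,23) 1 'c'
  14: (23,9) 1 'c'
  15: (9,10) 2 'cc'
  16: (10,11) 1 'c'
  17: (11,19) 0 ''
  18: (19,6) 1 'd'
  19: (6,2) 2 'db'
  20: (2,13) 1 'd'
  21: (13,18) 1 'd'
  22: (18,1) 2 'dd'
  23: (1,12) 2 'dd'
  24: (12,17) 2 'dd'
  25: (17,16) 3 'ddd'

n(n+1)/2 = 26·27/2 = 351
Σ LCP = 0 + 1 + 1 + 2 + 1 + 2 + 3 + 0 + 2 + 3 + 1 + 0 + 3 + 1 + 1 + 2 + 1 + 0 + 1 + 2 + 1 + 1 + 2 + 2 + 2 + 3 = 38
distinct = 351 − 38 = 313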